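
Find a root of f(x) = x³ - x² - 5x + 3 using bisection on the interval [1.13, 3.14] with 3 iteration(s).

f(x) = x³ - x² - 5x + 3
Initial interval: [1.13, 3.14]

Iteration 1:
  c_1 = (1.130000 + 3.140000)/2 = 2.135000
  f(c_1) = f(2.135000) = -2.501415
  f(a) × f(c) ≥ 0, new interval: [2.135000, 3.140000]
Iteration 2:
  c_2 = (2.135000 + 3.140000)/2 = 2.637500
  f(c_2) = f(2.637500) = 1.203615
  f(a) × f(c) < 0, new interval: [2.135000, 2.637500]
Iteration 3:
  c_3 = (2.135000 + 2.637500)/2 = 2.386250
  f(c_3) = f(2.386250) = -1.037680
  f(a) × f(c) ≥ 0, new interval: [2.386250, 2.637500]

After 3 iteration(s), the approximation is c_3 = 2.386250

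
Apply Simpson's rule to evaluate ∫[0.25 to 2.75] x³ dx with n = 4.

f(x) = x³
a = 0.25, b = 2.75, n = 4
h = (b - a)/n = 0.625000

Simpson's rule: (h/3)[f(x₀) + 4f(x₁) + 2f(x₂) + ... + f(xₙ)]

x_0 = 0.2500, f(x_0) = 0.015625, coefficient = 1
x_1 = 0.8750, f(x_1) = 0.669922, coefficient = 4
x_2 = 1.5000, f(x_2) = 3.375000, coefficient = 2
x_3 = 2.1250, f(x_3) = 9.595703, coefficient = 4
x_4 = 2.7500, f(x_4) = 20.796875, coefficient = 1

I ≈ (0.625000/3) × 68.625000 = 14.296875
Exact value: 14.296875
Error: 0.000000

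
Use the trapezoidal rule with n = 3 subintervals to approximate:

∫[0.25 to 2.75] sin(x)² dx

f(x) = sin(x)²
a = 0.25, b = 2.75, n = 3
h = (b - a)/n = 0.833333

Trapezoidal rule: (h/2)[f(x₀) + 2f(x₁) + 2f(x₂) + ... + f(xₙ)]

x_0 = 0.2500, f(x_0) = 0.061209, coefficient = 1
x_1 = 1.0833, f(x_1) = 0.780615, coefficient = 2
x_2 = 1.9167, f(x_2) = 0.885068, coefficient = 2
x_3 = 2.7500, f(x_3) = 0.145665, coefficient = 1

I ≈ (0.833333/2) × 3.538240 = 1.474267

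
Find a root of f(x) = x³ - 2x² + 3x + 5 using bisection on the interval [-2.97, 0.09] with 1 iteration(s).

f(x) = x³ - 2x² + 3x + 5
Initial interval: [-2.97, 0.09]

Iteration 1:
  c_1 = (-2.970000 + 0.090000)/2 = -1.440000
  f(c_1) = f(-1.440000) = -6.453184
  f(a) × f(c) ≥ 0, new interval: [-1.440000, 0.090000]

After 1 iteration(s), the approximation is c_1 = -1.440000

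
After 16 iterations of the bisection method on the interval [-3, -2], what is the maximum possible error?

Bisection error bound: |error| ≤ (b-a)/2^n
|error| ≤ (-2 - (-3))/2^16 = 1/2^16
|error| ≤ 0.0000152588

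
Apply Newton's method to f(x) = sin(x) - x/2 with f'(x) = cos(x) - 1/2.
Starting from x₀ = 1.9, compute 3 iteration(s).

f(x) = sin(x) - x/2
f'(x) = cos(x) - 1/2
x₀ = 1.9

Newton-Raphson formula: x_{n+1} = x_n - f(x_n)/f'(x_n)

Iteration 1:
  f(1.900000) = -0.003700
  f'(1.900000) = -0.823290
  x_1 = 1.900000 - (-0.003700)/(-0.823290) = 1.895506
Iteration 2:
  f(1.895506) = -0.000010
  f'(1.895506) = -0.819034
  x_2 = 1.895506 - (-0.000010)/(-0.819034) = 1.895494
Iteration 3:
  f(1.895494) = 0.000000
  f'(1.895494) = -0.819023
  x_3 = 1.895494 - 0.000000/(-0.819023) = 1.895494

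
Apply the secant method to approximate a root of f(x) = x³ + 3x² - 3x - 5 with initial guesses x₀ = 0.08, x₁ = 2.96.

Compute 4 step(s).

f(x) = x³ + 3x² - 3x - 5
x₀ = 0.08, x₁ = 2.96

Secant formula: x_{n+1} = x_n - f(x_n)(x_n - x_{n-1})/(f(x_n) - f(x_{n-1}))

Iteration 1:
  f(0.080000) = -5.220288
  f(2.960000) = 38.339136
  x_2 = 2.960000 - 38.339136×(2.960000 - 0.080000)/(38.339136 - (-5.220288))
       = 0.425148
Iteration 2:
  f(2.960000) = 38.339136
  f(0.425148) = -5.656346
  x_3 = 0.425148 - (-5.656346)×(0.425148 - 2.960000)/(-5.656346 - 38.339136)
       = 0.751045
Iteration 3:
  f(0.425148) = -5.656346
  f(0.751045) = -5.137289
  x_4 = 0.751045 - (-5.137289)×(0.751045 - 0.425148)/(-5.137289 - (-5.656346))
       = 3.976566
Iteration 4:
  f(0.751045) = -5.137289
  f(3.976566) = 93.391300
  x_5 = 3.976566 - 93.391300×(3.976566 - 0.751045)/(93.391300 - (-5.137289))
       = 0.919224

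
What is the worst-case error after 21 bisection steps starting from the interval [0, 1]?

Bisection error bound: |error| ≤ (b-a)/2^n
|error| ≤ (1 - 0)/2^21 = 1/2^21
|error| ≤ 0.0000004768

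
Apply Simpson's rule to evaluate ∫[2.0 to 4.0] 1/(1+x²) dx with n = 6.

f(x) = 1/(1+x²)
a = 2.0, b = 4.0, n = 6
h = (b - a)/n = 0.333333

Simpson's rule: (h/3)[f(x₀) + 4f(x₁) + 2f(x₂) + ... + f(xₙ)]

x_0 = 2.0000, f(x_0) = 0.200000, coefficient = 1
x_1 = 2.3333, f(x_1) = 0.155172, coefficient = 4
x_2 = 2.6667, f(x_2) = 0.123288, coefficient = 2
x_3 = 3.0000, f(x_3) = 0.100000, coefficient = 4
x_4 = 3.3333, f(x_4) = 0.082569, coefficient = 2
x_5 = 3.6667, f(x_5) = 0.069231, coefficient = 4
x_6 = 4.0000, f(x_6) = 0.058824, coefficient = 1

I ≈ (0.333333/3) × 1.968149 = 0.218683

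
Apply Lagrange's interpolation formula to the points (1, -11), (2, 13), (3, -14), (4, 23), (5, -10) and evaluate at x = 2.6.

Lagrange interpolation formula:
P(x) = Σ yᵢ × Lᵢ(x)
where Lᵢ(x) = Π_{j≠i} (x - xⱼ)/(xᵢ - xⱼ)

L_0(2.6) = (2.6 - 2)/(1 - 2) × (2.6 - 3)/(1 - 3) × (2.6 - 4)/(1 - 4) × (2.6 - 5)/(1 - 5) = -0.033600
L_1(2.6) = (2.6 - 1)/(2 - 1) × (2.6 - 3)/(2 - 3) × (2.6 - 4)/(2 - 4) × (2.6 - 5)/(2 - 5) = 0.358400
L_2(2.6) = (2.6 - 1)/(3 - 1) × (2.6 - 2)/(3 - 2) × (2.6 - 4)/(3 - 4) × (2.6 - 5)/(3 - 5) = 0.806400
L_3(2.6) = (2.6 - 1)/(4 - 1) × (2.6 - 2)/(4 - 2) × (2.6 - 3)/(4 - 3) × (2.6 - 5)/(4 - 5) = -0.153600
L_4(2.6) = (2.6 - 1)/(5 - 1) × (2.6 - 2)/(5 - 2) × (2.6 - 3)/(5 - 3) × (2.6 - 4)/(5 - 4) = 0.022400

P(2.6) = (-11)×L_0(2.6) + 13×L_1(2.6) + (-14)×L_2(2.6) + 23×L_3(2.6) + (-10)×L_4(2.6)
P(2.6) = -10.017600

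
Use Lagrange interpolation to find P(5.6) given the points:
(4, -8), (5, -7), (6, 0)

Lagrange interpolation formula:
P(x) = Σ yᵢ × Lᵢ(x)
where Lᵢ(x) = Π_{j≠i} (x - xⱼ)/(xᵢ - xⱼ)

L_0(5.6) = (5.6 - 5)/(4 - 5) × (5.6 - 6)/(4 - 6) = -0.120000
L_1(5.6) = (5.6 - 4)/(5 - 4) × (5.6 - 6)/(5 - 6) = 0.640000
L_2(5.6) = (5.6 - 4)/(6 - 4) × (5.6 - 5)/(6 - 5) = 0.480000

P(5.6) = (-8)×L_0(5.6) + (-7)×L_1(5.6) + 0×L_2(5.6)
P(5.6) = -3.520000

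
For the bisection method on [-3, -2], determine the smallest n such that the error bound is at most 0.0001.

We need (b-a)/2^n ≤ 0.0001
(-2 - (-3))/2^n ≤ 0.0001
1/2^n ≤ 0.0001
2^n ≥ 10000
n ≥ log₂(10000) = 13.29
n ≥ 14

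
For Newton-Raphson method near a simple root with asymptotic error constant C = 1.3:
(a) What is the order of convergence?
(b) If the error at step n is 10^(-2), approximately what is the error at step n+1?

(a) Newton-Raphson has quadratic (order 2) convergence near simple roots.
    This means |e_{n+1}| ≈ C|e_n|².

(b) With |e_n| = 10^(-2) and C = 1.3:
    |e_{n+1}| ≈ 1.3 × (10^(-2))² = 1.3 × 10^(-4)

(a) 2 (quadratic); (b) |e_{n+1}| ≈ 1.300e-04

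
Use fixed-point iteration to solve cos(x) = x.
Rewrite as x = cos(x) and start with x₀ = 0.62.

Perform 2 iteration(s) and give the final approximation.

Equation: cos(x) = x
Fixed-point form: x = cos(x)
x₀ = 0.62

x_1 = g(0.620000) = 0.813878
x_2 = g(0.813878) = 0.686684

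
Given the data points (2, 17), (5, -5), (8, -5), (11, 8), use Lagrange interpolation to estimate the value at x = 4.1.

Lagrange interpolation formula:
P(x) = Σ yᵢ × Lᵢ(x)
where Lᵢ(x) = Π_{j≠i} (x - xⱼ)/(xᵢ - xⱼ)

L_0(4.1) = (4.1 - 5)/(2 - 5) × (4.1 - 8)/(2 - 8) × (4.1 - 11)/(2 - 11) = 0.149500
L_1(4.1) = (4.1 - 2)/(5 - 2) × (4.1 - 8)/(5 - 8) × (4.1 - 11)/(5 - 11) = 1.046500
L_2(4.1) = (4.1 - 2)/(8 - 2) × (4.1 - 5)/(8 - 5) × (4.1 - 11)/(8 - 11) = -0.241500
L_3(4.1) = (4.1 - 2)/(11 - 2) × (4.1 - 5)/(11 - 5) × (4.1 - 8)/(11 - 8) = 0.045500

P(4.1) = 17×L_0(4.1) + (-5)×L_1(4.1) + (-5)×L_2(4.1) + 8×L_3(4.1)
P(4.1) = -1.119500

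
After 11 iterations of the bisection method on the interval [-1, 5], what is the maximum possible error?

Bisection error bound: |error| ≤ (b-a)/2^n
|error| ≤ (5 - (-1))/2^11 = 6/2^11
|error| ≤ 0.0029296875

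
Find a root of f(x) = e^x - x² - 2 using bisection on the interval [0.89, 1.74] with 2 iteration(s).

f(x) = e^x - x² - 2
Initial interval: [0.89, 1.74]

Iteration 1:
  c_1 = (0.890000 + 1.740000)/2 = 1.315000
  f(c_1) = f(1.315000) = -0.004474
  f(a) × f(c) ≥ 0, new interval: [1.315000, 1.740000]
Iteration 2:
  c_2 = (1.315000 + 1.740000)/2 = 1.527500
  f(c_2) = f(1.527500) = 0.273390
  f(a) × f(c) < 0, new interval: [1.315000, 1.527500]

After 2 iteration(s), the approximation is c_2 = 1.527500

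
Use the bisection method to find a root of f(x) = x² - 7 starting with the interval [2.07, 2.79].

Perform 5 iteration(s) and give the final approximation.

f(x) = x² - 7
Initial interval: [2.07, 2.79]

Iteration 1:
  c_1 = (2.070000 + 2.790000)/2 = 2.430000
  f(c_1) = f(2.430000) = -1.095100
  f(a) × f(c) ≥ 0, new interval: [2.430000, 2.790000]
Iteration 2:
  c_2 = (2.430000 + 2.790000)/2 = 2.610000
  f(c_2) = f(2.610000) = -0.187900
  f(a) × f(c) ≥ 0, new interval: [2.610000, 2.790000]
Iteration 3:
  c_3 = (2.610000 + 2.790000)/2 = 2.700000
  f(c_3) = f(2.700000) = 0.290000
  f(a) × f(c) < 0, new interval: [2.610000, 2.700000]
Iteration 4:
  c_4 = (2.610000 + 2.700000)/2 = 2.655000
  f(c_4) = f(2.655000) = 0.049025
  f(a) × f(c) < 0, new interval: [2.610000, 2.655000]
Iteration 5:
  c_5 = (2.610000 + 2.655000)/2 = 2.632500
  f(c_5) = f(2.632500) = -0.069944
  f(a) × f(c) ≥ 0, new interval: [2.632500, 2.655000]

After 5 iteration(s), the approximation is c_5 = 2.632500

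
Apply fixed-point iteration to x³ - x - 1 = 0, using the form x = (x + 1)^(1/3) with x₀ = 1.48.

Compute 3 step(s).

Equation: x³ - x - 1 = 0
Fixed-point form: x = (x + 1)^(1/3)
x₀ = 1.48

x_1 = g(1.480000) = 1.353580
x_2 = g(1.353580) = 1.330178
x_3 = g(1.330178) = 1.325754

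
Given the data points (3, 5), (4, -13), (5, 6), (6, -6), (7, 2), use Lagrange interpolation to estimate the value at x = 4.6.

Lagrange interpolation formula:
P(x) = Σ yᵢ × Lᵢ(x)
where Lᵢ(x) = Π_{j≠i} (x - xⱼ)/(xᵢ - xⱼ)

L_0(4.6) = (4.6 - 4)/(3 - 4) × (4.6 - 5)/(3 - 5) × (4.6 - 6)/(3 - 6) × (4.6 - 7)/(3 - 7) = -0.033600
L_1(4.6) = (4.6 - 3)/(4 - 3) × (4.6 - 5)/(4 - 5) × (4.6 - 6)/(4 - 6) × (4.6 - 7)/(4 - 7) = 0.358400
L_2(4.6) = (4.6 - 3)/(5 - 3) × (4.6 - 4)/(5 - 4) × (4.6 - 6)/(5 - 6) × (4.6 - 7)/(5 - 7) = 0.806400
L_3(4.6) = (4.6 - 3)/(6 - 3) × (4.6 - 4)/(6 - 4) × (4.6 - 5)/(6 - 5) × (4.6 - 7)/(6 - 7) = -0.153600
L_4(4.6) = (4.6 - 3)/(7 - 3) × (4.6 - 4)/(7 - 4) × (4.6 - 5)/(7 - 5) × (4.6 - 6)/(7 - 6) = 0.022400

P(4.6) = 5×L_0(4.6) + (-13)×L_1(4.6) + 6×L_2(4.6) + (-6)×L_3(4.6) + 2×L_4(4.6)
P(4.6) = 0.977600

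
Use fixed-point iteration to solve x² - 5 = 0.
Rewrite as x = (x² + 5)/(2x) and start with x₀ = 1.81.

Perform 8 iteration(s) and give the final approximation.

Equation: x² - 5 = 0
Fixed-point form: x = (x² + 5)/(2x)
x₀ = 1.81

x_1 = g(1.810000) = 2.286215
x_2 = g(2.286215) = 2.236618
x_3 = g(2.236618) = 2.236068
x_4 = g(2.236068) = 2.236068
x_5 = g(2.236068) = 2.236068
x_6 = g(2.236068) = 2.236068
x_7 = g(2.236068) = 2.236068
x_8 = g(2.236068) = 2.236068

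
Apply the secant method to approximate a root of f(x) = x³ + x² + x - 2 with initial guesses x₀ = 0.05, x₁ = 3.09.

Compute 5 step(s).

f(x) = x³ + x² + x - 2
x₀ = 0.05, x₁ = 3.09

Secant formula: x_{n+1} = x_n - f(x_n)(x_n - x_{n-1})/(f(x_n) - f(x_{n-1}))

Iteration 1:
  f(0.050000) = -1.947375
  f(3.090000) = 40.141729
  x_2 = 3.090000 - 40.141729×(3.090000 - 0.050000)/(40.141729 - (-1.947375))
       = 0.190654
Iteration 2:
  f(3.090000) = 40.141729
  f(0.190654) = -1.766066
  x_3 = 0.190654 - (-1.766066)×(0.190654 - 3.090000)/(-1.766066 - 40.141729)
       = 0.312838
Iteration 3:
  f(0.190654) = -1.766066
  f(0.312838) = -1.558678
  x_4 = 0.312838 - (-1.558678)×(0.312838 - 0.190654)/(-1.558678 - (-1.766066))
       = 1.231137
Iteration 4:
  f(0.312838) = -1.558678
  f(1.231137) = 2.612869
  x_5 = 1.231137 - 2.612869×(1.231137 - 0.312838)/(2.612869 - (-1.558678))
       = 0.655956
Iteration 5:
  f(1.231137) = 2.612869
  f(0.655956) = -0.631523
  x_6 = 0.655956 - (-0.631523)×(0.655956 - 1.231137)/(-0.631523 - 2.612869)
       = 0.767915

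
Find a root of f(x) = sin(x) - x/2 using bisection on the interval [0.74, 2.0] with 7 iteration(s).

f(x) = sin(x) - x/2
Initial interval: [0.74, 2.0]

Iteration 1:
  c_1 = (0.740000 + 2.000000)/2 = 1.370000
  f(c_1) = f(1.370000) = 0.294908
  f(a) × f(c) ≥ 0, new interval: [1.370000, 2.000000]
Iteration 2:
  c_2 = (1.370000 + 2.000000)/2 = 1.685000
  f(c_2) = f(1.685000) = 0.150986
  f(a) × f(c) ≥ 0, new interval: [1.685000, 2.000000]
Iteration 3:
  c_3 = (1.685000 + 2.000000)/2 = 1.842500
  f(c_3) = f(1.842500) = 0.042065
  f(a) × f(c) ≥ 0, new interval: [1.842500, 2.000000]
Iteration 4:
  c_4 = (1.842500 + 2.000000)/2 = 1.921250
  f(c_4) = f(1.921250) = -0.021408
  f(a) × f(c) < 0, new interval: [1.842500, 1.921250]
Iteration 5:
  c_5 = (1.842500 + 1.921250)/2 = 1.881875
  f(c_5) = f(1.881875) = 0.011066
  f(a) × f(c) ≥ 0, new interval: [1.881875, 1.921250]
Iteration 6:
  c_6 = (1.881875 + 1.921250)/2 = 1.901563
  f(c_6) = f(1.901563) = -0.004987
  f(a) × f(c) < 0, new interval: [1.881875, 1.901563]
Iteration 7:
  c_7 = (1.881875 + 1.901563)/2 = 1.891719
  f(c_7) = f(1.891719) = 0.003085
  f(a) × f(c) ≥ 0, new interval: [1.891719, 1.901563]

After 7 iteration(s), the approximation is c_7 = 1.891719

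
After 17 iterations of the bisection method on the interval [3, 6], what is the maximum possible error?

Bisection error bound: |error| ≤ (b-a)/2^n
|error| ≤ (6 - 3)/2^17 = 3/2^17
|error| ≤ 0.0000228882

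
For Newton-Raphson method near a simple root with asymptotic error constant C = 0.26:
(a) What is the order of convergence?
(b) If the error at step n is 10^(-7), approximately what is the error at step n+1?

(a) Newton-Raphson has quadratic (order 2) convergence near simple roots.
    This means |e_{n+1}| ≈ C|e_n|².

(b) With |e_n| = 10^(-7) and C = 0.26:
    |e_{n+1}| ≈ 0.26 × (10^(-7))² = 0.26 × 10^(-14)

(a) 2 (quadratic); (b) |e_{n+1}| ≈ 2.600e-15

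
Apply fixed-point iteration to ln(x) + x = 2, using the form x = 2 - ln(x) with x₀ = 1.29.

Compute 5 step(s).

Equation: ln(x) + x = 2
Fixed-point form: x = 2 - ln(x)
x₀ = 1.29

x_1 = g(1.290000) = 1.745358
x_2 = g(1.745358) = 1.443040
x_3 = g(1.443040) = 1.633248
x_4 = g(1.633248) = 1.509430
x_5 = g(1.509430) = 1.588268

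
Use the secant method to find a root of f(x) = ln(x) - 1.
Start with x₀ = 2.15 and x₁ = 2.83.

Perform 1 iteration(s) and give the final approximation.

f(x) = ln(x) - 1
x₀ = 2.15, x₁ = 2.83

Secant formula: x_{n+1} = x_n - f(x_n)(x_n - x_{n-1})/(f(x_n) - f(x_{n-1}))

Iteration 1:
  f(2.150000) = -0.234532
  f(2.830000) = 0.040277
  x_2 = 2.830000 - 0.040277×(2.830000 - 2.150000)/(0.040277 - (-0.234532))
       = 2.730337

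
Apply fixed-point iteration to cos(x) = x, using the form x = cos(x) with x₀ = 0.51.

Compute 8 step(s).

Equation: cos(x) = x
Fixed-point form: x = cos(x)
x₀ = 0.51

x_1 = g(0.510000) = 0.872745
x_2 = g(0.872745) = 0.642726
x_3 = g(0.642726) = 0.800465
x_4 = g(0.800465) = 0.696373
x_5 = g(0.696373) = 0.767173
x_6 = g(0.767173) = 0.719875
x_7 = g(0.719875) = 0.751888
x_8 = g(0.751888) = 0.730401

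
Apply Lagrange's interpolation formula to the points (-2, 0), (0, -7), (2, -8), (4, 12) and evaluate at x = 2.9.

Lagrange interpolation formula:
P(x) = Σ yᵢ × Lᵢ(x)
where Lᵢ(x) = Π_{j≠i} (x - xⱼ)/(xᵢ - xⱼ)

L_0(2.9) = (2.9 - 0)/(-2 - 0) × (2.9 - 2)/(-2 - 2) × (2.9 - 4)/(-2 - 4) = 0.059813
L_1(2.9) = (2.9 - (-2))/(0 - (-2)) × (2.9 - 2)/(0 - 2) × (2.9 - 4)/(0 - 4) = -0.303188
L_2(2.9) = (2.9 - (-2))/(2 - (-2)) × (2.9 - 0)/(2 - 0) × (2.9 - 4)/(2 - 4) = 0.976938
L_3(2.9) = (2.9 - (-2))/(4 - (-2)) × (2.9 - 0)/(4 - 0) × (2.9 - 2)/(4 - 2) = 0.266437

P(2.9) = 0×L_0(2.9) + (-7)×L_1(2.9) + (-8)×L_2(2.9) + 12×L_3(2.9)
P(2.9) = -2.495938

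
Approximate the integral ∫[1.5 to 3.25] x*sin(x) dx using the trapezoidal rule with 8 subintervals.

f(x) = x*sin(x)
a = 1.5, b = 3.25, n = 8
h = (b - a)/n = 0.218750

Trapezoidal rule: (h/2)[f(x₀) + 2f(x₁) + 2f(x₂) + ... + f(xₙ)]

x_0 = 1.5000, f(x_0) = 1.496242, coefficient = 1
x_1 = 1.7188, f(x_1) = 1.699972, coefficient = 2
x_2 = 1.9375, f(x_2) = 1.808684, coefficient = 2
x_3 = 2.1562, f(x_3) = 1.797151, coefficient = 2
x_4 = 2.3750, f(x_4) = 1.647502, coefficient = 2
x_5 = 2.5938, f(x_5) = 1.350946, coefficient = 2
x_6 = 2.8125, f(x_6) = 0.908956, coefficient = 2
x_7 = 3.0312, f(x_7) = 0.333798, coefficient = 2
x_8 = 3.2500, f(x_8) = -0.351634, coefficient = 1

I ≈ (0.218750/2) × 20.238629 = 2.213600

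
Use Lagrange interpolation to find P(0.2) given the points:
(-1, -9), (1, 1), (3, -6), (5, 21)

Lagrange interpolation formula:
P(x) = Σ yᵢ × Lᵢ(x)
where Lᵢ(x) = Π_{j≠i} (x - xⱼ)/(xᵢ - xⱼ)

L_0(0.2) = (0.2 - 1)/(-1 - 1) × (0.2 - 3)/(-1 - 3) × (0.2 - 5)/(-1 - 5) = 0.224000
L_1(0.2) = (0.2 - (-1))/(1 - (-1)) × (0.2 - 3)/(1 - 3) × (0.2 - 5)/(1 - 5) = 1.008000
L_2(0.2) = (0.2 - (-1))/(3 - (-1)) × (0.2 - 1)/(3 - 1) × (0.2 - 5)/(3 - 5) = -0.288000
L_3(0.2) = (0.2 - (-1))/(5 - (-1)) × (0.2 - 1)/(5 - 1) × (0.2 - 3)/(5 - 3) = 0.056000

P(0.2) = (-9)×L_0(0.2) + 1×L_1(0.2) + (-6)×L_2(0.2) + 21×L_3(0.2)
P(0.2) = 1.896000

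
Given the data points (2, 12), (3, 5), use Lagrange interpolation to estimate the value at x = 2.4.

Lagrange interpolation formula:
P(x) = Σ yᵢ × Lᵢ(x)
where Lᵢ(x) = Π_{j≠i} (x - xⱼ)/(xᵢ - xⱼ)

L_0(2.4) = (2.4 - 3)/(2 - 3) = 0.600000
L_1(2.4) = (2.4 - 2)/(3 - 2) = 0.400000

P(2.4) = 12×L_0(2.4) + 5×L_1(2.4)
P(2.4) = 9.200000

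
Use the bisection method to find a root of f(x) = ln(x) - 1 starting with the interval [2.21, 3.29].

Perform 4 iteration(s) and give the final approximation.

f(x) = ln(x) - 1
Initial interval: [2.21, 3.29]

Iteration 1:
  c_1 = (2.210000 + 3.290000)/2 = 2.750000
  f(c_1) = f(2.750000) = 0.011601
  f(a) × f(c) < 0, new interval: [2.210000, 2.750000]
Iteration 2:
  c_2 = (2.210000 + 2.750000)/2 = 2.480000
  f(c_2) = f(2.480000) = -0.091741
  f(a) × f(c) ≥ 0, new interval: [2.480000, 2.750000]
Iteration 3:
  c_3 = (2.480000 + 2.750000)/2 = 2.615000
  f(c_3) = f(2.615000) = -0.038736
  f(a) × f(c) ≥ 0, new interval: [2.615000, 2.750000]
Iteration 4:
  c_4 = (2.615000 + 2.750000)/2 = 2.682500
  f(c_4) = f(2.682500) = -0.013251
  f(a) × f(c) ≥ 0, new interval: [2.682500, 2.750000]

After 4 iteration(s), the approximation is c_4 = 2.682500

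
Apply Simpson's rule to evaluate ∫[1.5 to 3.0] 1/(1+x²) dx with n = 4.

f(x) = 1/(1+x²)
a = 1.5, b = 3.0, n = 4
h = (b - a)/n = 0.375000

Simpson's rule: (h/3)[f(x₀) + 4f(x₁) + 2f(x₂) + ... + f(xₙ)]

x_0 = 1.5000, f(x_0) = 0.307692, coefficient = 1
x_1 = 1.8750, f(x_1) = 0.221453, coefficient = 4
x_2 = 2.2500, f(x_2) = 0.164948, coefficient = 2
x_3 = 2.6250, f(x_3) = 0.126733, coefficient = 4
x_4 = 3.0000, f(x_4) = 0.100000, coefficient = 1

I ≈ (0.375000/3) × 2.130333 = 0.266292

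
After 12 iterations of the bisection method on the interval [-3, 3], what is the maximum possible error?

Bisection error bound: |error| ≤ (b-a)/2^n
|error| ≤ (3 - (-3))/2^12 = 6/2^12
|error| ≤ 0.0014648438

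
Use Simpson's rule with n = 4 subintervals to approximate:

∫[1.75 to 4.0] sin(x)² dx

f(x) = sin(x)²
a = 1.75, b = 4.0, n = 4
h = (b - a)/n = 0.562500

Simpson's rule: (h/3)[f(x₀) + 4f(x₁) + 2f(x₂) + ... + f(xₙ)]

x_0 = 1.7500, f(x_0) = 0.968228, coefficient = 1
x_1 = 2.3125, f(x_1) = 0.543639, coefficient = 4
x_2 = 2.8750, f(x_2) = 0.069404, coefficient = 2
x_3 = 3.4375, f(x_3) = 0.085035, coefficient = 4
x_4 = 4.0000, f(x_4) = 0.572750, coefficient = 1

I ≈ (0.562500/3) × 4.194482 = 0.786465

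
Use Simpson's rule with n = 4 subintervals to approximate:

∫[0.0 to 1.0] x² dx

f(x) = x²
a = 0.0, b = 1.0, n = 4
h = (b - a)/n = 0.250000

Simpson's rule: (h/3)[f(x₀) + 4f(x₁) + 2f(x₂) + ... + f(xₙ)]

x_0 = 0.0000, f(x_0) = 0.000000, coefficient = 1
x_1 = 0.2500, f(x_1) = 0.062500, coefficient = 4
x_2 = 0.5000, f(x_2) = 0.250000, coefficient = 2
x_3 = 0.7500, f(x_3) = 0.562500, coefficient = 4
x_4 = 1.0000, f(x_4) = 1.000000, coefficient = 1

I ≈ (0.250000/3) × 4.000000 = 0.333333
Exact value: 0.333333
Error: 0.000000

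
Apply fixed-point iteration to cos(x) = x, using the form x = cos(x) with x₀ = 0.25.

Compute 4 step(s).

Equation: cos(x) = x
Fixed-point form: x = cos(x)
x₀ = 0.25

x_1 = g(0.250000) = 0.968912
x_2 = g(0.968912) = 0.566196
x_3 = g(0.566196) = 0.843947
x_4 = g(0.843947) = 0.664518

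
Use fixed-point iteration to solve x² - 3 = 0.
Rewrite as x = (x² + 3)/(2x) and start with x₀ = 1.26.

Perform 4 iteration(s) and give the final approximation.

Equation: x² - 3 = 0
Fixed-point form: x = (x² + 3)/(2x)
x₀ = 1.26

x_1 = g(1.260000) = 1.820476
x_2 = g(1.820476) = 1.734198
x_3 = g(1.734198) = 1.732052
x_4 = g(1.732052) = 1.732051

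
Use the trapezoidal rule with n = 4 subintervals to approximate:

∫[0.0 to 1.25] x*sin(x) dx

f(x) = x*sin(x)
a = 0.0, b = 1.25, n = 4
h = (b - a)/n = 0.312500

Trapezoidal rule: (h/2)[f(x₀) + 2f(x₁) + 2f(x₂) + ... + f(xₙ)]

x_0 = 0.0000, f(x_0) = 0.000000, coefficient = 1
x_1 = 0.3125, f(x_1) = 0.096075, coefficient = 2
x_2 = 0.6250, f(x_2) = 0.365686, coefficient = 2
x_3 = 0.9375, f(x_3) = 0.755701, coefficient = 2
x_4 = 1.2500, f(x_4) = 1.186231, coefficient = 1

I ≈ (0.312500/2) × 3.621154 = 0.565805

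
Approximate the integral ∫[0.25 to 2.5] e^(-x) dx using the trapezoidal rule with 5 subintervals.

f(x) = e^(-x)
a = 0.25, b = 2.5, n = 5
h = (b - a)/n = 0.450000

Trapezoidal rule: (h/2)[f(x₀) + 2f(x₁) + 2f(x₂) + ... + f(xₙ)]

x_0 = 0.2500, f(x_0) = 0.778801, coefficient = 1
x_1 = 0.7000, f(x_1) = 0.496585, coefficient = 2
x_2 = 1.1500, f(x_2) = 0.316637, coefficient = 2
x_3 = 1.6000, f(x_3) = 0.201897, coefficient = 2
x_4 = 2.0500, f(x_4) = 0.128735, coefficient = 2
x_5 = 2.5000, f(x_5) = 0.082085, coefficient = 1

I ≈ (0.450000/2) × 3.148593 = 0.708433
Exact value: 0.696716
Error: 0.011718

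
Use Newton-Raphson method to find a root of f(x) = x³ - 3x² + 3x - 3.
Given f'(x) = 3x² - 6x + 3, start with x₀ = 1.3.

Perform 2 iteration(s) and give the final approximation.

f(x) = x³ - 3x² + 3x - 3
f'(x) = 3x² - 6x + 3
x₀ = 1.3

Newton-Raphson formula: x_{n+1} = x_n - f(x_n)/f'(x_n)

Iteration 1:
  f(1.300000) = -1.973000
  f'(1.300000) = 0.270000
  x_1 = 1.300000 - (-1.973000)/0.270000 = 8.607407
Iteration 2:
  f(8.607407) = 438.260807
  f'(8.607407) = 173.617942
  x_2 = 8.607407 - 438.260807/173.617942 = 6.083124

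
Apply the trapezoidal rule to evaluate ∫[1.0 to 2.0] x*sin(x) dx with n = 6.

f(x) = x*sin(x)
a = 1.0, b = 2.0, n = 6
h = (b - a)/n = 0.166667

Trapezoidal rule: (h/2)[f(x₀) + 2f(x₁) + 2f(x₂) + ... + f(xₙ)]

x_0 = 1.0000, f(x_0) = 0.841471, coefficient = 1
x_1 = 1.1667, f(x_1) = 1.072686, coefficient = 2
x_2 = 1.3333, f(x_2) = 1.295917, coefficient = 2
x_3 = 1.5000, f(x_3) = 1.496242, coefficient = 2
x_4 = 1.6667, f(x_4) = 1.659013, coefficient = 2
x_5 = 1.8333, f(x_5) = 1.770514, coefficient = 2
x_6 = 2.0000, f(x_6) = 1.818595, coefficient = 1

I ≈ (0.166667/2) × 17.248810 = 1.437401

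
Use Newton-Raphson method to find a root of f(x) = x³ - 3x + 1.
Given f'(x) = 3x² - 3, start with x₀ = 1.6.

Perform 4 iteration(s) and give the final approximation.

f(x) = x³ - 3x + 1
f'(x) = 3x² - 3
x₀ = 1.6

Newton-Raphson formula: x_{n+1} = x_n - f(x_n)/f'(x_n)

Iteration 1:
  f(1.600000) = 0.296000
  f'(1.600000) = 4.680000
  x_1 = 1.600000 - 0.296000/4.680000 = 1.536752
Iteration 2:
  f(1.536752) = 0.018948
  f'(1.536752) = 4.084821
  x_2 = 1.536752 - 0.018948/4.084821 = 1.532113
Iteration 3:
  f(1.532113) = 0.000099
  f'(1.532113) = 4.042114
  x_3 = 1.532113 - 0.000099/4.042114 = 1.532089
Iteration 4:
  f(1.532089) = 0.000000
  f'(1.532089) = 4.041889
  x_4 = 1.532089 - 0.000000/4.041889 = 1.532089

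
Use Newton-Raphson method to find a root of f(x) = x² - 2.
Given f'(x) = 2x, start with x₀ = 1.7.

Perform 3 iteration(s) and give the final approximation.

f(x) = x² - 2
f'(x) = 2x
x₀ = 1.7

Newton-Raphson formula: x_{n+1} = x_n - f(x_n)/f'(x_n)

Iteration 1:
  f(1.700000) = 0.890000
  f'(1.700000) = 3.400000
  x_1 = 1.700000 - 0.890000/3.400000 = 1.438235
Iteration 2:
  f(1.438235) = 0.068521
  f'(1.438235) = 2.876471
  x_2 = 1.438235 - 0.068521/2.876471 = 1.414414
Iteration 3:
  f(1.414414) = 0.000567
  f'(1.414414) = 2.828828
  x_3 = 1.414414 - 0.000567/2.828828 = 1.414214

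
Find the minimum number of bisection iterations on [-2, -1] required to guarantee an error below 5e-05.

We need (b-a)/2^n ≤ 5e-05
(-1 - (-2))/2^n ≤ 5e-05
1/2^n ≤ 5e-05
2^n ≥ 20000
n ≥ log₂(20000) = 14.29
n ≥ 15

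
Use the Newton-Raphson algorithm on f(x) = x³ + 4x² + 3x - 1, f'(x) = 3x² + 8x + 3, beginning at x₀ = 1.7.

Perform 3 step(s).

f(x) = x³ + 4x² + 3x - 1
f'(x) = 3x² + 8x + 3
x₀ = 1.7

Newton-Raphson formula: x_{n+1} = x_n - f(x_n)/f'(x_n)

Iteration 1:
  f(1.700000) = 20.573000
  f'(1.700000) = 25.270000
  x_1 = 1.700000 - 20.573000/25.270000 = 0.885873
Iteration 2:
  f(0.885873) = 5.491905
  f'(0.885873) = 12.441291
  x_2 = 0.885873 - 5.491905/12.441291 = 0.444447
Iteration 3:
  f(0.444447) = 1.211266
  f'(0.444447) = 7.148175
  x_3 = 0.444447 - 1.211266/7.148175 = 0.274996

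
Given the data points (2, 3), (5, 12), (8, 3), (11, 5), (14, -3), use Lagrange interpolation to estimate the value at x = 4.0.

Lagrange interpolation formula:
P(x) = Σ yᵢ × Lᵢ(x)
where Lᵢ(x) = Π_{j≠i} (x - xⱼ)/(xᵢ - xⱼ)

L_0(4.0) = (4.0 - 5)/(2 - 5) × (4.0 - 8)/(2 - 8) × (4.0 - 11)/(2 - 11) × (4.0 - 14)/(2 - 14) = 0.144033
L_1(4.0) = (4.0 - 2)/(5 - 2) × (4.0 - 8)/(5 - 8) × (4.0 - 11)/(5 - 11) × (4.0 - 14)/(5 - 14) = 1.152263
L_2(4.0) = (4.0 - 2)/(8 - 2) × (4.0 - 5)/(8 - 5) × (4.0 - 11)/(8 - 11) × (4.0 - 14)/(8 - 14) = -0.432099
L_3(4.0) = (4.0 - 2)/(11 - 2) × (4.0 - 5)/(11 - 5) × (4.0 - 8)/(11 - 8) × (4.0 - 14)/(11 - 14) = 0.164609
L_4(4.0) = (4.0 - 2)/(14 - 2) × (4.0 - 5)/(14 - 5) × (4.0 - 8)/(14 - 8) × (4.0 - 11)/(14 - 11) = -0.028807

P(4.0) = 3×L_0(4.0) + 12×L_1(4.0) + 3×L_2(4.0) + 5×L_3(4.0) + (-3)×L_4(4.0)
P(4.0) = 13.872428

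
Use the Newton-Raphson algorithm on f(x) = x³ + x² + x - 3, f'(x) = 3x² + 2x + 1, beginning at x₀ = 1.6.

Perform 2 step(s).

f(x) = x³ + x² + x - 3
f'(x) = 3x² + 2x + 1
x₀ = 1.6

Newton-Raphson formula: x_{n+1} = x_n - f(x_n)/f'(x_n)

Iteration 1:
  f(1.600000) = 5.256000
  f'(1.600000) = 11.880000
  x_1 = 1.600000 - 5.256000/11.880000 = 1.157576
Iteration 2:
  f(1.157576) = 1.048688
  f'(1.157576) = 7.335096
  x_2 = 1.157576 - 1.048688/7.335096 = 1.014607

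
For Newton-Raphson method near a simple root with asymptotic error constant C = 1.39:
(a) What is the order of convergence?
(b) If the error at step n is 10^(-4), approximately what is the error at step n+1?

(a) Newton-Raphson has quadratic (order 2) convergence near simple roots.
    This means |e_{n+1}| ≈ C|e_n|².

(b) With |e_n| = 10^(-4) and C = 1.39:
    |e_{n+1}| ≈ 1.39 × (10^(-4))² = 1.39 × 10^(-8)

(a) 2 (quadratic); (b) |e_{n+1}| ≈ 1.390e-08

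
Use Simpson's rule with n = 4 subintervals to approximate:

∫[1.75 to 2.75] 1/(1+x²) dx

f(x) = 1/(1+x²)
a = 1.75, b = 2.75, n = 4
h = (b - a)/n = 0.250000

Simpson's rule: (h/3)[f(x₀) + 4f(x₁) + 2f(x₂) + ... + f(xₙ)]

x_0 = 1.7500, f(x_0) = 0.246154, coefficient = 1
x_1 = 2.0000, f(x_1) = 0.200000, coefficient = 4
x_2 = 2.2500, f(x_2) = 0.164948, coefficient = 2
x_3 = 2.5000, f(x_3) = 0.137931, coefficient = 4
x_4 = 2.7500, f(x_4) = 0.116788, coefficient = 1

I ≈ (0.250000/3) × 2.044563 = 0.170380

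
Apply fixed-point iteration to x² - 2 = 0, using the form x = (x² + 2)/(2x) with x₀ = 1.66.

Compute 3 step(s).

Equation: x² - 2 = 0
Fixed-point form: x = (x² + 2)/(2x)
x₀ = 1.66

x_1 = g(1.660000) = 1.432410
x_2 = g(1.432410) = 1.414329
x_3 = g(1.414329) = 1.414214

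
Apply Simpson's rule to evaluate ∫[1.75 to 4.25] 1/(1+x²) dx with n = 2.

f(x) = 1/(1+x²)
a = 1.75, b = 4.25, n = 2
h = (b - a)/n = 1.250000

Simpson's rule: (h/3)[f(x₀) + 4f(x₁) + 2f(x₂) + ... + f(xₙ)]

x_0 = 1.7500, f(x_0) = 0.246154, coefficient = 1
x_1 = 3.0000, f(x_1) = 0.100000, coefficient = 4
x_2 = 4.2500, f(x_2) = 0.052459, coefficient = 1

I ≈ (1.250000/3) × 0.698613 = 0.291089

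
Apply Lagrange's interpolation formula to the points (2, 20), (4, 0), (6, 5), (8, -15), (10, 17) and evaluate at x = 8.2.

Lagrange interpolation formula:
P(x) = Σ yᵢ × Lᵢ(x)
where Lᵢ(x) = Π_{j≠i} (x - xⱼ)/(xᵢ - xⱼ)

L_0(8.2) = (8.2 - 4)/(2 - 4) × (8.2 - 6)/(2 - 6) × (8.2 - 8)/(2 - 8) × (8.2 - 10)/(2 - 10) = -0.008662
L_1(8.2) = (8.2 - 2)/(4 - 2) × (8.2 - 6)/(4 - 6) × (8.2 - 8)/(4 - 8) × (8.2 - 10)/(4 - 10) = 0.051150
L_2(8.2) = (8.2 - 2)/(6 - 2) × (8.2 - 4)/(6 - 4) × (8.2 - 8)/(6 - 8) × (8.2 - 10)/(6 - 10) = -0.146475
L_3(8.2) = (8.2 - 2)/(8 - 2) × (8.2 - 4)/(8 - 4) × (8.2 - 6)/(8 - 6) × (8.2 - 10)/(8 - 10) = 1.074150
L_4(8.2) = (8.2 - 2)/(10 - 2) × (8.2 - 4)/(10 - 4) × (8.2 - 6)/(10 - 6) × (8.2 - 8)/(10 - 8) = 0.029837

P(8.2) = 20×L_0(8.2) + 0×L_1(8.2) + 5×L_2(8.2) + (-15)×L_3(8.2) + 17×L_4(8.2)
P(8.2) = -16.510637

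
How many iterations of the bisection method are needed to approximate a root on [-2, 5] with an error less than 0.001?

We need (b-a)/2^n ≤ 0.001
(5 - (-2))/2^n ≤ 0.001
7/2^n ≤ 0.001
2^n ≥ 7000
n ≥ log₂(7000) = 12.77
n ≥ 13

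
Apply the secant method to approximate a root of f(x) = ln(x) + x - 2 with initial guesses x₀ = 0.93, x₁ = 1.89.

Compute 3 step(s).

f(x) = ln(x) + x - 2
x₀ = 0.93, x₁ = 1.89

Secant formula: x_{n+1} = x_n - f(x_n)(x_n - x_{n-1})/(f(x_n) - f(x_{n-1}))

Iteration 1:
  f(0.930000) = -1.142571
  f(1.890000) = 0.526577
  x_2 = 1.890000 - 0.526577×(1.890000 - 0.930000)/(0.526577 - (-1.142571))
       = 1.587143
Iteration 2:
  f(1.890000) = 0.526577
  f(1.587143) = 0.049078
  x_3 = 1.587143 - 0.049078×(1.587143 - 1.890000)/(0.049078 - 0.526577)
       = 1.556015
Iteration 3:
  f(1.587143) = 0.049078
  f(1.556015) = -0.001858
  x_4 = 1.556015 - (-0.001858)×(1.556015 - 1.587143)/(-0.001858 - 0.049078)
       = 1.557150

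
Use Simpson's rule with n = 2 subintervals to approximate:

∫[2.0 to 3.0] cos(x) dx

f(x) = cos(x)
a = 2.0, b = 3.0, n = 2
h = (b - a)/n = 0.500000

Simpson's rule: (h/3)[f(x₀) + 4f(x₁) + 2f(x₂) + ... + f(xₙ)]

x_0 = 2.0000, f(x_0) = -0.416147, coefficient = 1
x_1 = 2.5000, f(x_1) = -0.801144, coefficient = 4
x_2 = 3.0000, f(x_2) = -0.989992, coefficient = 1

I ≈ (0.500000/3) × -4.610714 = -0.768452
Exact value: -0.768177
Error: 0.000275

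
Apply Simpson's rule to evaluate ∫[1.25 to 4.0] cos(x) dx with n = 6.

f(x) = cos(x)
a = 1.25, b = 4.0, n = 6
h = (b - a)/n = 0.458333

Simpson's rule: (h/3)[f(x₀) + 4f(x₁) + 2f(x₂) + ... + f(xₙ)]

x_0 = 1.2500, f(x_0) = 0.315322, coefficient = 1
x_1 = 1.7083, f(x_1) = -0.137104, coefficient = 4
x_2 = 2.1667, f(x_2) = -0.561229, coefficient = 2
x_3 = 2.6250, f(x_3) = -0.869507, coefficient = 4
x_4 = 3.0833, f(x_4) = -0.998303, coefficient = 2
x_5 = 3.5417, f(x_5) = -0.921032, coefficient = 4
x_6 = 4.0000, f(x_6) = -0.653644, coefficient = 1

I ≈ (0.458333/3) × -11.167959 = -1.706216
Exact value: -1.705787
Error: 0.000429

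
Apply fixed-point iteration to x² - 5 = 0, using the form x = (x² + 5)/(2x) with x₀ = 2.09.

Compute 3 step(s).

Equation: x² - 5 = 0
Fixed-point form: x = (x² + 5)/(2x)
x₀ = 2.09

x_1 = g(2.090000) = 2.241172
x_2 = g(2.241172) = 2.236074
x_3 = g(2.236074) = 2.236068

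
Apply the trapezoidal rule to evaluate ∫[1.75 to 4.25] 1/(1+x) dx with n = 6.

f(x) = 1/(1+x)
a = 1.75, b = 4.25, n = 6
h = (b - a)/n = 0.416667

Trapezoidal rule: (h/2)[f(x₀) + 2f(x₁) + 2f(x₂) + ... + f(xₙ)]

x_0 = 1.7500, f(x_0) = 0.363636, coefficient = 1
x_1 = 2.1667, f(x_1) = 0.315789, coefficient = 2
x_2 = 2.5833, f(x_2) = 0.279070, coefficient = 2
x_3 = 3.0000, f(x_3) = 0.250000, coefficient = 2
x_4 = 3.4167, f(x_4) = 0.226415, coefficient = 2
x_5 = 3.8333, f(x_5) = 0.206897, coefficient = 2
x_6 = 4.2500, f(x_6) = 0.190476, coefficient = 1

I ≈ (0.416667/2) × 3.110454 = 0.648011
Exact value: 0.646627
Error: 0.001384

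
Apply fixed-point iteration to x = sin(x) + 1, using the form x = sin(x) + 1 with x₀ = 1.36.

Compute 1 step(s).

Equation: x = sin(x) + 1
Fixed-point form: x = sin(x) + 1
x₀ = 1.36

x_1 = g(1.360000) = 1.977865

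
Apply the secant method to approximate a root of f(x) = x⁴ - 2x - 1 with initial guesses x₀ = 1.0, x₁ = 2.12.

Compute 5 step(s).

f(x) = x⁴ - 2x - 1
x₀ = 1.0, x₁ = 2.12

Secant formula: x_{n+1} = x_n - f(x_n)(x_n - x_{n-1})/(f(x_n) - f(x_{n-1}))

Iteration 1:
  f(1.000000) = -2.000000
  f(2.120000) = 14.959631
  x_2 = 2.120000 - 14.959631×(2.120000 - 1.000000)/(14.959631 - (-2.000000))
       = 1.132078
Iteration 2:
  f(2.120000) = 14.959631
  f(1.132078) = -1.621655
  x_3 = 1.132078 - (-1.621655)×(1.132078 - 2.120000)/(-1.621655 - 14.959631)
       = 1.228697
Iteration 3:
  f(1.132078) = -1.621655
  f(1.228697) = -1.178209
  x_4 = 1.228697 - (-1.178209)×(1.228697 - 1.132078)/(-1.178209 - (-1.621655))
       = 1.485408
Iteration 4:
  f(1.228697) = -1.178209
  f(1.485408) = 0.897553
  x_5 = 1.485408 - 0.897553×(1.485408 - 1.228697)/(0.897553 - (-1.178209))
       = 1.374407
Iteration 5:
  f(1.485408) = 0.897553
  f(1.374407) = -0.180510
  x_6 = 1.374407 - (-0.180510)×(1.374407 - 1.485408)/(-0.180510 - 0.897553)
       = 1.392993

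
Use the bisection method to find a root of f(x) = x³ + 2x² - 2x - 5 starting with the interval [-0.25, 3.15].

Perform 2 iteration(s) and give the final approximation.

f(x) = x³ + 2x² - 2x - 5
Initial interval: [-0.25, 3.15]

Iteration 1:
  c_1 = (-0.250000 + 3.150000)/2 = 1.450000
  f(c_1) = f(1.450000) = -0.646375
  f(a) × f(c) ≥ 0, new interval: [1.450000, 3.150000]
Iteration 2:
  c_2 = (1.450000 + 3.150000)/2 = 2.300000
  f(c_2) = f(2.300000) = 13.147000
  f(a) × f(c) < 0, new interval: [1.450000, 2.300000]

After 2 iteration(s), the approximation is c_2 = 2.300000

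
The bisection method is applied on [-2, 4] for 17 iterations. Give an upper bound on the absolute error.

Bisection error bound: |error| ≤ (b-a)/2^n
|error| ≤ (4 - (-2))/2^17 = 6/2^17
|error| ≤ 0.0000457764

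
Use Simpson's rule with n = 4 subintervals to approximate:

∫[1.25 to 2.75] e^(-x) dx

f(x) = e^(-x)
a = 1.25, b = 2.75, n = 4
h = (b - a)/n = 0.375000

Simpson's rule: (h/3)[f(x₀) + 4f(x₁) + 2f(x₂) + ... + f(xₙ)]

x_0 = 1.2500, f(x_0) = 0.286505, coefficient = 1
x_1 = 1.6250, f(x_1) = 0.196912, coefficient = 4
x_2 = 2.0000, f(x_2) = 0.135335, coefficient = 2
x_3 = 2.3750, f(x_3) = 0.093014, coefficient = 4
x_4 = 2.7500, f(x_4) = 0.063928, coefficient = 1

I ≈ (0.375000/3) × 1.780808 = 0.222601
Exact value: 0.222577
Error: 0.000024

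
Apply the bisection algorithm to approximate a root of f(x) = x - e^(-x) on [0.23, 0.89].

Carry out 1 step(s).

f(x) = x - e^(-x)
Initial interval: [0.23, 0.89]

Iteration 1:
  c_1 = (0.230000 + 0.890000)/2 = 0.560000
  f(c_1) = f(0.560000) = -0.011209
  f(a) × f(c) ≥ 0, new interval: [0.560000, 0.890000]

After 1 iteration(s), the approximation is c_1 = 0.560000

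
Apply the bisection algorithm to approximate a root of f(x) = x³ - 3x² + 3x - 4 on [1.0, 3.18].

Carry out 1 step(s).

f(x) = x³ - 3x² + 3x - 4
Initial interval: [1.0, 3.18]

Iteration 1:
  c_1 = (1.000000 + 3.180000)/2 = 2.090000
  f(c_1) = f(2.090000) = -1.704971
  f(a) × f(c) ≥ 0, new interval: [2.090000, 3.180000]

After 1 iteration(s), the approximation is c_1 = 2.090000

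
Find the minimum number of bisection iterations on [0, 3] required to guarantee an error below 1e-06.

We need (b-a)/2^n ≤ 1e-06
(3 - 0)/2^n ≤ 1e-06
3/2^n ≤ 1e-06
2^n ≥ 3000000
n ≥ log₂(3000000) = 21.52
n ≥ 22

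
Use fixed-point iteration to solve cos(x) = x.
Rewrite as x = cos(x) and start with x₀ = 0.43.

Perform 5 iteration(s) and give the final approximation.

Equation: cos(x) = x
Fixed-point form: x = cos(x)
x₀ = 0.43

x_1 = g(0.430000) = 0.908966
x_2 = g(0.908966) = 0.614562
x_3 = g(0.614562) = 0.817026
x_4 = g(0.817026) = 0.684393
x_5 = g(0.684393) = 0.774803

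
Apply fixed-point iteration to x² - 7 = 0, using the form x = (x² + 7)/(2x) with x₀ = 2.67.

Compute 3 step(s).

Equation: x² - 7 = 0
Fixed-point form: x = (x² + 7)/(2x)
x₀ = 2.67

x_1 = g(2.670000) = 2.645861
x_2 = g(2.645861) = 2.645751
x_3 = g(2.645751) = 2.645751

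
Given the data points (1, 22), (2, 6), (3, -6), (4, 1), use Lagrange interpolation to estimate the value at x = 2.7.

Lagrange interpolation formula:
P(x) = Σ yᵢ × Lᵢ(x)
where Lᵢ(x) = Π_{j≠i} (x - xⱼ)/(xᵢ - xⱼ)

L_0(2.7) = (2.7 - 2)/(1 - 2) × (2.7 - 3)/(1 - 3) × (2.7 - 4)/(1 - 4) = -0.045500
L_1(2.7) = (2.7 - 1)/(2 - 1) × (2.7 - 3)/(2 - 3) × (2.7 - 4)/(2 - 4) = 0.331500
L_2(2.7) = (2.7 - 1)/(3 - 1) × (2.7 - 2)/(3 - 2) × (2.7 - 4)/(3 - 4) = 0.773500
L_3(2.7) = (2.7 - 1)/(4 - 1) × (2.7 - 2)/(4 - 2) × (2.7 - 3)/(4 - 3) = -0.059500

P(2.7) = 22×L_0(2.7) + 6×L_1(2.7) + (-6)×L_2(2.7) + 1×L_3(2.7)
P(2.7) = -3.712500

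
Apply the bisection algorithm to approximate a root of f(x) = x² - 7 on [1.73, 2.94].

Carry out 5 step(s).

f(x) = x² - 7
Initial interval: [1.73, 2.94]

Iteration 1:
  c_1 = (1.730000 + 2.940000)/2 = 2.335000
  f(c_1) = f(2.335000) = -1.547775
  f(a) × f(c) ≥ 0, new interval: [2.335000, 2.940000]
Iteration 2:
  c_2 = (2.335000 + 2.940000)/2 = 2.637500
  f(c_2) = f(2.637500) = -0.043594
  f(a) × f(c) ≥ 0, new interval: [2.637500, 2.940000]
Iteration 3:
  c_3 = (2.637500 + 2.940000)/2 = 2.788750
  f(c_3) = f(2.788750) = 0.777127
  f(a) × f(c) < 0, new interval: [2.637500, 2.788750]
Iteration 4:
  c_4 = (2.637500 + 2.788750)/2 = 2.713125
  f(c_4) = f(2.713125) = 0.361047
  f(a) × f(c) < 0, new interval: [2.637500, 2.713125]
Iteration 5:
  c_5 = (2.637500 + 2.713125)/2 = 2.675313
  f(c_5) = f(2.675313) = 0.157297
  f(a) × f(c) < 0, new interval: [2.637500, 2.675313]

After 5 iteration(s), the approximation is c_5 = 2.675313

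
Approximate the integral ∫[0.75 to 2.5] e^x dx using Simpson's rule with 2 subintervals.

f(x) = e^x
a = 0.75, b = 2.5, n = 2
h = (b - a)/n = 0.875000

Simpson's rule: (h/3)[f(x₀) + 4f(x₁) + 2f(x₂) + ... + f(xₙ)]

x_0 = 0.7500, f(x_0) = 2.117000, coefficient = 1
x_1 = 1.6250, f(x_1) = 5.078419, coefficient = 4
x_2 = 2.5000, f(x_2) = 12.182494, coefficient = 1

I ≈ (0.875000/3) × 34.613170 = 10.095508
Exact value: 10.065494
Error: 0.030014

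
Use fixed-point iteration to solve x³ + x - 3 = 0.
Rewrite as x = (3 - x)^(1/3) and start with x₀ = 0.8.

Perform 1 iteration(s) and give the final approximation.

Equation: x³ + x - 3 = 0
Fixed-point form: x = (3 - x)^(1/3)
x₀ = 0.8

x_1 = g(0.800000) = 1.300591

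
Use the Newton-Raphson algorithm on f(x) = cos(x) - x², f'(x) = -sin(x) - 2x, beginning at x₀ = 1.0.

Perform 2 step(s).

f(x) = cos(x) - x²
f'(x) = -sin(x) - 2x
x₀ = 1.0

Newton-Raphson formula: x_{n+1} = x_n - f(x_n)/f'(x_n)

Iteration 1:
  f(1.000000) = -0.459698
  f'(1.000000) = -2.841471
  x_1 = 1.000000 - (-0.459698)/(-2.841471) = 0.838218
Iteration 2:
  f(0.838218) = -0.033822
  f'(0.838218) = -2.419890
  x_2 = 0.838218 - (-0.033822)/(-2.419890) = 0.824242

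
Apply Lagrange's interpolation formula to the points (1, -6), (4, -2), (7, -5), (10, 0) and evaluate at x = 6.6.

Lagrange interpolation formula:
P(x) = Σ yᵢ × Lᵢ(x)
where Lᵢ(x) = Π_{j≠i} (x - xⱼ)/(xᵢ - xⱼ)

L_0(6.6) = (6.6 - 4)/(1 - 4) × (6.6 - 7)/(1 - 7) × (6.6 - 10)/(1 - 10) = -0.021827
L_1(6.6) = (6.6 - 1)/(4 - 1) × (6.6 - 7)/(4 - 7) × (6.6 - 10)/(4 - 10) = 0.141037
L_2(6.6) = (6.6 - 1)/(7 - 1) × (6.6 - 4)/(7 - 4) × (6.6 - 10)/(7 - 10) = 0.916741
L_3(6.6) = (6.6 - 1)/(10 - 1) × (6.6 - 4)/(10 - 4) × (6.6 - 7)/(10 - 7) = -0.035951

P(6.6) = (-6)×L_0(6.6) + (-2)×L_1(6.6) + (-5)×L_2(6.6) + 0×L_3(6.6)
P(6.6) = -4.734815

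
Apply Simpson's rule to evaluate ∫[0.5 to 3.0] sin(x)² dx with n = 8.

f(x) = sin(x)²
a = 0.5, b = 3.0, n = 8
h = (b - a)/n = 0.312500

Simpson's rule: (h/3)[f(x₀) + 4f(x₁) + 2f(x₂) + ... + f(xₙ)]

x_0 = 0.5000, f(x_0) = 0.229849, coefficient = 1
x_1 = 0.8125, f(x_1) = 0.527089, coefficient = 4
x_2 = 1.1250, f(x_2) = 0.814087, coefficient = 2
x_3 = 1.4375, f(x_3) = 0.982337, coefficient = 4
x_4 = 1.7500, f(x_4) = 0.968228, coefficient = 2
x_5 = 2.0625, f(x_5) = 0.777095, coefficient = 4
x_6 = 2.3750, f(x_6) = 0.481199, coefficient = 2
x_7 = 2.6875, f(x_7) = 0.192411, coefficient = 4
x_8 = 3.0000, f(x_8) = 0.019915, coefficient = 1

I ≈ (0.312500/3) × 14.692519 = 1.530471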